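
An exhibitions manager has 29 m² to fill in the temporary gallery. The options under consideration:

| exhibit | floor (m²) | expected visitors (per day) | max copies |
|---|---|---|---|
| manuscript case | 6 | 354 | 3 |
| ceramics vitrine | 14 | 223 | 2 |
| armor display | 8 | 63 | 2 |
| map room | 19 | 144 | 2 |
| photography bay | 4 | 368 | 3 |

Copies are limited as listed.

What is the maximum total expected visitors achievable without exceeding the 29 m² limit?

1812

Density check — photography bay 92.00, manuscript case 59.00, ceramics vitrine 15.93 are the best per m².
2×manuscript case + 3×photography bay uses 24 of the 29 m² and totals 1812.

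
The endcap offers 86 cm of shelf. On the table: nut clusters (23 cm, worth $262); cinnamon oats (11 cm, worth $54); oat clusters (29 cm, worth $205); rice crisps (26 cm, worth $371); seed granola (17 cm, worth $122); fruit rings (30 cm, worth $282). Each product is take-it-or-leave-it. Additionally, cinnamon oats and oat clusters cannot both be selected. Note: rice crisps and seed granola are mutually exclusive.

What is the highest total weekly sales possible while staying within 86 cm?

915

Taking nut clusters + rice crisps + fruit rings: 79 cm used, 915 in weekly sales.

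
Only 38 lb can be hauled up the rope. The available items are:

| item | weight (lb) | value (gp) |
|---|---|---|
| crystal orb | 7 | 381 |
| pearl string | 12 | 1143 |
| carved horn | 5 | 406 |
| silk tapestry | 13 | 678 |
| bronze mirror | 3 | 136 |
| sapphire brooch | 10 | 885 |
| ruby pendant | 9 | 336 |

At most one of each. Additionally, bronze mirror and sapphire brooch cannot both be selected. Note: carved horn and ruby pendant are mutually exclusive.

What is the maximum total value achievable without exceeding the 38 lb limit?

2815

Ranking by ratio (value/lb): pearl string 95.25, sapphire brooch 88.50, carved horn 81.20.
Best packing: crystal orb + pearl string + carved horn + sapphire brooch — 34 lb, 2815 total.
Nothing else feasible within 38 lb beats 2815.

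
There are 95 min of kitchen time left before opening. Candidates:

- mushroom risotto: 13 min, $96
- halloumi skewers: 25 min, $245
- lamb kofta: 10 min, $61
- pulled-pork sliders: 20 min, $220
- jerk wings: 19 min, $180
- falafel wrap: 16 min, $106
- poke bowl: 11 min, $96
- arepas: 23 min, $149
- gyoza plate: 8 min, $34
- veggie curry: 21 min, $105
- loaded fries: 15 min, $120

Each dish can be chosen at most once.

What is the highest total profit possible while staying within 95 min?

871

The ratio heuristic lands on halloumi skewers + pulled-pork sliders + jerk wings + poke bowl + loaded fries (861) but leaves 5 min idle.
The 11 min tied up in poke bowl is better spent on falafel wrap — total rises to 871 (95 min).
Nothing else within 95 min beats 871.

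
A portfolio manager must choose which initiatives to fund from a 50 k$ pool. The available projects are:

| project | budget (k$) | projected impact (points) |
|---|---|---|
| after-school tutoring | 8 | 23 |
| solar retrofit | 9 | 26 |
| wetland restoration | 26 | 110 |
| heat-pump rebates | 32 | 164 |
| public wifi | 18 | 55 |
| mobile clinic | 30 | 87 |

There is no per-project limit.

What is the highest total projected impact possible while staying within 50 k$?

219

The ratio ordering already packs tightly: heat-pump rebates + public wifi, 50 k$, 219.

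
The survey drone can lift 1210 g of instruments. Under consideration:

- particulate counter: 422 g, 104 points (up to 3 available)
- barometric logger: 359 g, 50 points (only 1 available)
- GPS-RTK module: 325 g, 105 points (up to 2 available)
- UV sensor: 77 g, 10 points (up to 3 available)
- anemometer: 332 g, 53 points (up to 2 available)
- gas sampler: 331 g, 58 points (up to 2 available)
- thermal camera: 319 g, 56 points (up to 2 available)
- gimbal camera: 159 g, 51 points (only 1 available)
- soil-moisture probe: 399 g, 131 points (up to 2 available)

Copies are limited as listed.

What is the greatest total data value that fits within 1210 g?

By data value per g: soil-moisture probe 0.33, GPS-RTK module 0.32, gimbal camera 0.32 lead.
The ratio heuristic lands on GPS-RTK module + UV sensor + 2×soil-moisture probe (377) but leaves 10 g idle.
Replace UV sensor and soil-moisture probe with GPS-RTK module + gimbal camera: the trade gains 15 net, giving 392 at 1208 g.
That's the maximum — no swap from here does better than 392.

392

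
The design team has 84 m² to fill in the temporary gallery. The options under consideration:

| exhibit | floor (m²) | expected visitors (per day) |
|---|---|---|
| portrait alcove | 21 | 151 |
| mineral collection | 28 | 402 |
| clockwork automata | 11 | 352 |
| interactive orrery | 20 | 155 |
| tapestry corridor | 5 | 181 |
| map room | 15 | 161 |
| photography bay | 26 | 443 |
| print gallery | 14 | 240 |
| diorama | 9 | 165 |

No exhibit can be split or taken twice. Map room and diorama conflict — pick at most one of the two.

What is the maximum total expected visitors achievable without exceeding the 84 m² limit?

Mineral collection + clockwork automata + tapestry corridor + photography bay + print gallery uses 84 of the 84 m² and totals 1618.

1618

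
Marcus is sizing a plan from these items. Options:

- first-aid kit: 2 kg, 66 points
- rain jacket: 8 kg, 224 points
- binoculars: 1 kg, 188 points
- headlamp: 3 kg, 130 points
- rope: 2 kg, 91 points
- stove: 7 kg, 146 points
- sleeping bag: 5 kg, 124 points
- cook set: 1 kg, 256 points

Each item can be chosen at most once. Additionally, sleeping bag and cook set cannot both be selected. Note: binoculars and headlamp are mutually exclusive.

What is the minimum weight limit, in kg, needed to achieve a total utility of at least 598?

Minimise kg subject to total utility ≥ 598.
first-aid kit + binoculars + rope + cook set reaches 601 using 6 kg.
Below 6 kg the best achievable stays under 598.

6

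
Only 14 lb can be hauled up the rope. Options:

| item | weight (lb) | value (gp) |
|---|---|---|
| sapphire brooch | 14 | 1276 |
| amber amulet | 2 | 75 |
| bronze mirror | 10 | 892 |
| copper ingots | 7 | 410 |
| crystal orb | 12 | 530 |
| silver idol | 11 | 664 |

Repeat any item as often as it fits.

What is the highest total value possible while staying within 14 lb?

Best packing: sapphire brooch — 14 lb, 1276 total.
Nothing else within 14 lb beats 1276.

1276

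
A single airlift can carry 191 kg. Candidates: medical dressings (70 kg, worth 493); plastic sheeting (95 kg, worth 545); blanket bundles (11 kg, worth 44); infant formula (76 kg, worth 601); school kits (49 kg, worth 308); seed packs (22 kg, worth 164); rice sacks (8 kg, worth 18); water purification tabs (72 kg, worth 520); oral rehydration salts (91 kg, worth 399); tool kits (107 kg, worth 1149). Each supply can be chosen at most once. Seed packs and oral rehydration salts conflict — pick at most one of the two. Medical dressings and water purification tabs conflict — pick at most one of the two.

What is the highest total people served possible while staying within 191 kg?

The ratio ordering already packs tightly: infant formula + rice sacks + tool kits, 191 kg, 1768.
The closest alternative, infant formula + tool kits, reaches only 1750.

1768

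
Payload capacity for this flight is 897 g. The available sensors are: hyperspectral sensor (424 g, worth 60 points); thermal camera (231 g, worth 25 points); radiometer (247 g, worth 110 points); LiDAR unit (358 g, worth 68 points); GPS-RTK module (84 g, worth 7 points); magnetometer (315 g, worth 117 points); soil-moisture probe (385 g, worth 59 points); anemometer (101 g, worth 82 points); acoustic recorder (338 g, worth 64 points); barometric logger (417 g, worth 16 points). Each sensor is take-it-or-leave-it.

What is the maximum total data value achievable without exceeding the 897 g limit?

Density check — anemometer 0.81, radiometer 0.45, magnetometer 0.37, LiDAR unit 0.19 are the best per g.
Thermal camera + radiometer + magnetometer + anemometer uses 894 of the 897 g and totals 334.
The closest alternative, radiometer + GPS-RTK module + magnetometer + anemometer, reaches only 316.

334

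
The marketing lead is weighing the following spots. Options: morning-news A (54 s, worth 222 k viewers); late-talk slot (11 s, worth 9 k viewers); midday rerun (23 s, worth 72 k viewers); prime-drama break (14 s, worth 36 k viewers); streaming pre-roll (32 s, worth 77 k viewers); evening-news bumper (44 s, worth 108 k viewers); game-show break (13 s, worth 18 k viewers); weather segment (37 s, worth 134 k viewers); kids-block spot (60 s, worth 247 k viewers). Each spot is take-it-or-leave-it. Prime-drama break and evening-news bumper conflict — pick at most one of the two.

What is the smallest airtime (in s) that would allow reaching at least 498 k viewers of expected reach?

128

Minimise s subject to total expected reach ≥ 498.
morning-news A + prime-drama break + kids-block spot: 505 expected reach at 128 s.
Any bundle with less than 128 s falls short of 498.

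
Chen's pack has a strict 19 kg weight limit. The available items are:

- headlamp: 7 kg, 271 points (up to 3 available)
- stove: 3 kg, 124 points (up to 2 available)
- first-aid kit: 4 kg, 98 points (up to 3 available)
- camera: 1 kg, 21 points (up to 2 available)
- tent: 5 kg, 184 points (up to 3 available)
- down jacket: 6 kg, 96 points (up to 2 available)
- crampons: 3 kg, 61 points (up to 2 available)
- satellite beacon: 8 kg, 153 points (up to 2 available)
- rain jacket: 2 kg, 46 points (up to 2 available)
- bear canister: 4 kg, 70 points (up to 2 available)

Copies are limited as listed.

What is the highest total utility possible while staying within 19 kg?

Greedy by ratio would take headlamp + 2×stove + camera + tent: 19 kg used, total 724.
Dropping 2×stove and camera frees 7 kg; slotting in headlamp (7 kg) lifts the total to 726 at 19 kg.
No other feasible combination exceeds 726.

726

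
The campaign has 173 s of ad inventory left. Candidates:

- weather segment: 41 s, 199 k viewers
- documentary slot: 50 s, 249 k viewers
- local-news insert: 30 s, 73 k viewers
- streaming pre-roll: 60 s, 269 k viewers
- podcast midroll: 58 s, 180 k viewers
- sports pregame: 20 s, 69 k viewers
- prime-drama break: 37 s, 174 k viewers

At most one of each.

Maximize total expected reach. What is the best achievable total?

786

Density check — documentary slot 4.98, weather segment 4.85, prime-drama break 4.70 are the best per s.
Greedy by ratio would take weather segment + documentary slot + sports pregame + prime-drama break: 148 s used, total 691.
The 37 s tied up in prime-drama break is better spent on streaming pre-roll — total rises to 786 (171 s).
Every other selection either busts 173 s or fails to beat 786.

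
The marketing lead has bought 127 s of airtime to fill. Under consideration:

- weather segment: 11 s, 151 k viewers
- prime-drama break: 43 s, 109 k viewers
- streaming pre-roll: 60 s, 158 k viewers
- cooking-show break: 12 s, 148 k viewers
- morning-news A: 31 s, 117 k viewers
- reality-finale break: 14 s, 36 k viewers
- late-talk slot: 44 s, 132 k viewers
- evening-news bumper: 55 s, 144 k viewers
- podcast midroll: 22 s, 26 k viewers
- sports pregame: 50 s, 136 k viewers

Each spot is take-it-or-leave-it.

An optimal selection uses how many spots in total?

Optimal total is 596.
weather segment + cooking-show break + morning-news A + reality-finale break + evening-news bumper hits 596 at 123 s.
All optima have 5 spots.

5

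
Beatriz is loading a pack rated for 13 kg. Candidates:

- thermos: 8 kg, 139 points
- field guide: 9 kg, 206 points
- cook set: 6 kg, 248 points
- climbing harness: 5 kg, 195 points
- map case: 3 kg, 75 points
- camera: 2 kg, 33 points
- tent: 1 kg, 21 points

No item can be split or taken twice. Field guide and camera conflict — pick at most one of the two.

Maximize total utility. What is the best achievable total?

Taking the top-ratio items first gives cook set + climbing harness + tent for 464 (12 kg).
The 1 kg tied up in tent is better spent on camera — total rises to 476 (13 kg).

476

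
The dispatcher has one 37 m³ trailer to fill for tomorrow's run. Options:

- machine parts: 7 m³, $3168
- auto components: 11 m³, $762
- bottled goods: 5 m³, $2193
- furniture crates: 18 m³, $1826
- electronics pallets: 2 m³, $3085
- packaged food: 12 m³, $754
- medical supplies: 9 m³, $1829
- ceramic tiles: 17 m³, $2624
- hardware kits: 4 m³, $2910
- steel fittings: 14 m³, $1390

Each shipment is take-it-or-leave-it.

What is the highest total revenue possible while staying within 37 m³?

13980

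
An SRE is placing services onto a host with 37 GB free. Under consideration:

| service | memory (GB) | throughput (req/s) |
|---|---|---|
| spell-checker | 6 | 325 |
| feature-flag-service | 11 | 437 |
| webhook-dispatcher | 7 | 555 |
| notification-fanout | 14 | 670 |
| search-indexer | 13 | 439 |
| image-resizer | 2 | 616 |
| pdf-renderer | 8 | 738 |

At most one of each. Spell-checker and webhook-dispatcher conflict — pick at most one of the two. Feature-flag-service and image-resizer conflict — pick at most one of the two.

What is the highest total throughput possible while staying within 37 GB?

Density check — image-resizer 308.00, pdf-renderer 92.25, webhook-dispatcher 79.29 are the best per GB.
Webhook-dispatcher + notification-fanout + image-resizer + pdf-renderer uses 31 of the 37 GB and totals 2579.
Runner-up notification-fanout + search-indexer + image-resizer + pdf-renderer tops out at 2463.

2579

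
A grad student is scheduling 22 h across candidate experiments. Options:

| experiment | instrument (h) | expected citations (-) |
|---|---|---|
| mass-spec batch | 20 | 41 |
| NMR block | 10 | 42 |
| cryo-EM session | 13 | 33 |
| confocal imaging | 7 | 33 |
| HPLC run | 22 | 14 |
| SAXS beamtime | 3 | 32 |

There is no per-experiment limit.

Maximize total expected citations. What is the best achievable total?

Taking 7×SAXS beamtime: 21 h used, 224 in expected citations.

224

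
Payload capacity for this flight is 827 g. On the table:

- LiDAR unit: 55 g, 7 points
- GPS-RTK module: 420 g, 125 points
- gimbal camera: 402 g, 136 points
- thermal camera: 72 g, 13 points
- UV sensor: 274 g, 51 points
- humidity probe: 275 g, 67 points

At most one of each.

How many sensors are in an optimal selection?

Optimal total is 261.
One optimal bundle: GPS-RTK module + gimbal camera (822 g).
Every optimal selection uses 2 sensors.

2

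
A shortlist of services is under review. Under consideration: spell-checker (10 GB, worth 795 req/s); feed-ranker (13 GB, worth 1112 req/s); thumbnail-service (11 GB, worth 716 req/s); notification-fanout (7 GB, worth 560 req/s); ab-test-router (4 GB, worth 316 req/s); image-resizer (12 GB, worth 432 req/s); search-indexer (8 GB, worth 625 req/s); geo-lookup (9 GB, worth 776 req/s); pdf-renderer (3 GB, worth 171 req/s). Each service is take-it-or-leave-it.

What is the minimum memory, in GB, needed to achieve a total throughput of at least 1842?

22

Look for the lowest-memory combination reaching 1842.
feed-ranker + geo-lookup: 1888 throughput at 22 GB.
Below 22 GB the best achievable stays under 1842.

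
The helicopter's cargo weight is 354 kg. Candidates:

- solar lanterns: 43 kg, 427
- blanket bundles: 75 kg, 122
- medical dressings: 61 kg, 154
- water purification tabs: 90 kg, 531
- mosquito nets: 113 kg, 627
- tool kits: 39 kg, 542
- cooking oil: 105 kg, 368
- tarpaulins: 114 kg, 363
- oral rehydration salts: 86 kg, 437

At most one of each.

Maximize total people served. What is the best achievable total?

Ranking by ratio (people served/kg): tool kits 13.90, solar lanterns 9.93, water purification tabs 5.90, mosquito nets 5.55.
The ratio ordering already packs tightly: solar lanterns + medical dressings + water purification tabs + mosquito nets + tool kits, 346 kg, 2281.
The closest alternative, solar lanterns + medical dressings + mosquito nets + tool kits + oral rehydration salts, reaches only 2187.

2281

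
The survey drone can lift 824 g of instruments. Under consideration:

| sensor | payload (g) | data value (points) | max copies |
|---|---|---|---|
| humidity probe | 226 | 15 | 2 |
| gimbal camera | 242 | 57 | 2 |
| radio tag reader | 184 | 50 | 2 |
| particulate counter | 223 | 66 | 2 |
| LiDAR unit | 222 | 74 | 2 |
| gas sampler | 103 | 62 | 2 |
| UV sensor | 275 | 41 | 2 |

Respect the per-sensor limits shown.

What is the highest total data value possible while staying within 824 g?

Filling by ratio: 2×LiDAR unit + 2×gas sampler for 272, with 174 g left unused.
The 222 g tied up in LiDAR unit is better spent on 2×radio tag reader — total rises to 298 (796 g).

298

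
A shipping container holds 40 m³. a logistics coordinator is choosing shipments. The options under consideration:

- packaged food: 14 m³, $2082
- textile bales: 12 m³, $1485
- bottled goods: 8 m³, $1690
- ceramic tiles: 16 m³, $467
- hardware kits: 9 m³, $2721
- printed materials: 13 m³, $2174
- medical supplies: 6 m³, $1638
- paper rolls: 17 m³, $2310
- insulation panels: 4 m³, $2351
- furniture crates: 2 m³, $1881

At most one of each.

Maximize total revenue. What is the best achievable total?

10953

Taking the top-ratio shipments first gives bottled goods + hardware kits + medical supplies + insulation panels + furniture crates for 10281 (29 m³).
The 6 m³ tied up in medical supplies is better spent on paper rolls — total rises to 10953 (40 m³).
Next best is hardware kits + medical supplies + paper rolls + insulation panels + furniture crates at 10901 (38 m³) — short by 52.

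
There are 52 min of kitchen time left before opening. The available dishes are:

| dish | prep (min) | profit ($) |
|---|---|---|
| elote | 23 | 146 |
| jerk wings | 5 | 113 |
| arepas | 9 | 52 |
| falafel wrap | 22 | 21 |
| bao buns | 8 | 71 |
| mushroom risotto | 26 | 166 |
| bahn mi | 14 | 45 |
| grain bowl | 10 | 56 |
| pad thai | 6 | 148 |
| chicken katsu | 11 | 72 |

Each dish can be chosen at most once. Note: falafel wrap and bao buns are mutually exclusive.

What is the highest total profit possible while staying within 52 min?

534

Density check — pad thai 24.67, jerk wings 22.60, bao buns 8.88, chicken katsu 6.55 are the best per min.
The ratio heuristic lands on jerk wings + arepas + bao buns + grain bowl + pad thai + chicken katsu (512) but leaves 3 min idle.
Dropping arepas and chicken katsu frees 20 min; slotting in elote (23 min) lifts the total to 534 at 52 min.
No other feasible combination exceeds 534.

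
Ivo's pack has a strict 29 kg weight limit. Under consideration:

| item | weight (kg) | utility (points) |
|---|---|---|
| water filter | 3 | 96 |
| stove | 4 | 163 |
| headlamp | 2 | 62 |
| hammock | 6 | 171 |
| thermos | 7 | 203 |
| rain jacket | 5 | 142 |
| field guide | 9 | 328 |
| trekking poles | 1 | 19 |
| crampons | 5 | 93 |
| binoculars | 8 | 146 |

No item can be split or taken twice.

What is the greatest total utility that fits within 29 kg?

Ranking by ratio (utility/kg): stove 40.75, field guide 36.44, water filter 32.00.
Taking the top-ratio items first gives water filter + stove + headlamp + thermos + field guide + trekking poles for 871 (26 kg).
The 8 kg tied up in thermos and trekking poles is better spent on hammock + rain jacket — total rises to 962 (29 kg).
Runner-up water filter + stove + hammock + thermos + field guide tops out at 961.

962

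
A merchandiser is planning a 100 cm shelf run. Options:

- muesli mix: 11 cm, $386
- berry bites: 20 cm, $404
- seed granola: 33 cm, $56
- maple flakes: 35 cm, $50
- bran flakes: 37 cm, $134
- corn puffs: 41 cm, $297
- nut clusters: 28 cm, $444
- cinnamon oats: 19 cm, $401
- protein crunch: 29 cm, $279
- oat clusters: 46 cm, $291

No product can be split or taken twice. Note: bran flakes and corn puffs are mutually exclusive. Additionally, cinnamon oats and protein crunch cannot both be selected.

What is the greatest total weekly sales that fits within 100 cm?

Best packing: muesli mix + berry bites + nut clusters + cinnamon oats — 78 cm, 1635 total.
Runner-up muesli mix + berry bites + corn puffs + nut clusters tops out at 1531.

1635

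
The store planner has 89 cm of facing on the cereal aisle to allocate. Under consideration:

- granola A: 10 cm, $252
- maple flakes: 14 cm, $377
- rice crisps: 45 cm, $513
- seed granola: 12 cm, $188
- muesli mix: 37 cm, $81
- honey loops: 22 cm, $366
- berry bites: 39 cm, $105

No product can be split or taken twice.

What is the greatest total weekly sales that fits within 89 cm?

By weekly sales per cm: maple flakes 26.93, granola A 25.20, honey loops 16.64 lead.
A density-first pass picks granola A + maple flakes + seed granola + honey loops — 1183 at 58 cm.
Dropping honey loops frees 22 cm; slotting in rice crisps (45 cm) lifts the total to 1330 at 81 cm.
Runner-up granola A + rice crisps + seed granola + honey loops tops out at 1319.

1330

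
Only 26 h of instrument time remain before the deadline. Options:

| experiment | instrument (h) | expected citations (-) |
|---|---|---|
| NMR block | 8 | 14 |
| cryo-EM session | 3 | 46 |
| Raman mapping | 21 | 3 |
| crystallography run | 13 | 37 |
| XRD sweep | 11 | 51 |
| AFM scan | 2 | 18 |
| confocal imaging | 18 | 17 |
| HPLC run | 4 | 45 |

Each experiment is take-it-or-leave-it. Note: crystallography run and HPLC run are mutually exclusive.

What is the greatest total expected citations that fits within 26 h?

160

Taking cryo-EM session + XRD sweep + AFM scan + HPLC run: 20 h used, 160 in expected citations.
The spare 6 h is too small for any remaining experiment, and no feasible exchange beats 160.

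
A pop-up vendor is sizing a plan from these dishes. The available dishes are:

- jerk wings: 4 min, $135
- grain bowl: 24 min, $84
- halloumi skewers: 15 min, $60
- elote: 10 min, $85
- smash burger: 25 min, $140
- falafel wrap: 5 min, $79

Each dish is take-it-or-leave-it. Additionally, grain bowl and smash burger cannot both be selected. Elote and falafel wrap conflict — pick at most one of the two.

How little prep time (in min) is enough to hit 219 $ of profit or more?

14

Look for the lowest-prep combination reaching 219.
jerk wings + elote reaches 220 using 14 min.
Below 14 min the best achievable stays under 219.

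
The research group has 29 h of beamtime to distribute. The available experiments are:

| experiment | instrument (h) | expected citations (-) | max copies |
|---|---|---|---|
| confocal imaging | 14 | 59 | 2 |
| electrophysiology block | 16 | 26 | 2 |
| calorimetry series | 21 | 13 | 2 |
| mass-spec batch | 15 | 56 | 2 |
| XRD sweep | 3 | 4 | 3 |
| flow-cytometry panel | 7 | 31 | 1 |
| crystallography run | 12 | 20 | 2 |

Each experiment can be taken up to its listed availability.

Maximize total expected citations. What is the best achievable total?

Ranking by ratio (expected citations/h): flow-cytometry panel 4.43, confocal imaging 4.21, mass-spec batch 3.73, crystallography run 1.67.
The ratio heuristic lands on confocal imaging + 2×XRD sweep + flow-cytometry panel (98) but leaves 2 h idle.
The 13 h tied up in 2×XRD sweep and flow-cytometry panel is better spent on confocal imaging — total rises to 118 (28 h).
No other feasible combination exceeds 118.

118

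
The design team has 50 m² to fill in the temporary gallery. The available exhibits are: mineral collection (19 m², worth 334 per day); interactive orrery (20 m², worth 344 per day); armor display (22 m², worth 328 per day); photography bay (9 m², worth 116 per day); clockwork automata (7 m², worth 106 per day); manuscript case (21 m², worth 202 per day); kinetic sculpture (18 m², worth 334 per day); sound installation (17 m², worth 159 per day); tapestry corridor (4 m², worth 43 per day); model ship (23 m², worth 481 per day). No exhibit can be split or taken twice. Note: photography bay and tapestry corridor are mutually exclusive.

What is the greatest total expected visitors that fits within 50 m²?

931

Ranking by ratio (expected visitors/m²): model ship 20.91, kinetic sculpture 18.56, mineral collection 17.58.
Taking the top-ratio exhibits first gives clockwork automata + kinetic sculpture + model ship for 921 (48 m²).
Dropping kinetic sculpture frees 18 m²; slotting in interactive orrery (20 m²) lifts the total to 931 at 50 m².
Photography bay + kinetic sculpture + model ship (50 m²) also reaches 931 — a tie, but nothing goes higher.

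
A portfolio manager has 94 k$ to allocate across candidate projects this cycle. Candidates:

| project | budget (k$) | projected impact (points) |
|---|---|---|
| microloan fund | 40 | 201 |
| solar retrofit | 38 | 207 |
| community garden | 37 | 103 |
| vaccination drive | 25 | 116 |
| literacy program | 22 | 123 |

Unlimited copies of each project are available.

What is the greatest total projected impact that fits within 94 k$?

492

4×literacy program uses 88 of the 94 k$ and totals 492.
The spare 6 k$ is too small for any remaining project, and no exchange beats 492.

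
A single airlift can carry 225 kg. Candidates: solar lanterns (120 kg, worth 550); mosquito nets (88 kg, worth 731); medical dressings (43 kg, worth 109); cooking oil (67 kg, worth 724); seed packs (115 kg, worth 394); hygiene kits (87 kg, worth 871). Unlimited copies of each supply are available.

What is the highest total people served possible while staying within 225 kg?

2319

The ratio heuristic lands on 3×cooking oil (2172) but leaves 24 kg idle.
Replace cooking oil with hygiene kits: the trade gains 147 net, giving 2319 at 221 kg.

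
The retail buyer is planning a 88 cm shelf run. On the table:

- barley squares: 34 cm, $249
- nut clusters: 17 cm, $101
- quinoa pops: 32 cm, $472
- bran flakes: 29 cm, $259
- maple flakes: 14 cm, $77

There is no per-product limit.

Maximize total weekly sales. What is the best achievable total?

By weekly sales per cm: quinoa pops 14.75, bran flakes 8.93, barley squares 7.32 lead.
The ratio ordering already packs tightly: nut clusters + 2×quinoa pops, 81 cm, 1045.
The spare 7 cm is too small for any remaining product, and no exchange beats 1045.

1045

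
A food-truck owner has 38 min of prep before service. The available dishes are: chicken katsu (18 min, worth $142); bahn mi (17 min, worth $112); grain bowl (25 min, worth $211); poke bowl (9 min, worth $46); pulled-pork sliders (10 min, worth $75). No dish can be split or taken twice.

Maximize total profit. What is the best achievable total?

By profit per min: grain bowl 8.44, chicken katsu 7.89, pulled-pork sliders 7.50 lead.
Grain bowl + pulled-pork sliders uses 35 of the 38 min and totals 286.
Next best is chicken katsu + poke bowl + pulled-pork sliders at 263 (37 min) — short by 23.

286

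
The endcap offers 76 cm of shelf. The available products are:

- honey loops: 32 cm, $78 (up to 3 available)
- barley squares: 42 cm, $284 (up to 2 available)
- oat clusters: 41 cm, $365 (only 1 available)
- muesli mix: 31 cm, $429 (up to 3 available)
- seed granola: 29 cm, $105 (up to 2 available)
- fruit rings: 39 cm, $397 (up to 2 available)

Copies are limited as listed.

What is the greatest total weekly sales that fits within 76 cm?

Taking 2×muesli mix: 62 cm used, 858 in weekly sales.
That's the maximum — no swap from here does better than 858.

858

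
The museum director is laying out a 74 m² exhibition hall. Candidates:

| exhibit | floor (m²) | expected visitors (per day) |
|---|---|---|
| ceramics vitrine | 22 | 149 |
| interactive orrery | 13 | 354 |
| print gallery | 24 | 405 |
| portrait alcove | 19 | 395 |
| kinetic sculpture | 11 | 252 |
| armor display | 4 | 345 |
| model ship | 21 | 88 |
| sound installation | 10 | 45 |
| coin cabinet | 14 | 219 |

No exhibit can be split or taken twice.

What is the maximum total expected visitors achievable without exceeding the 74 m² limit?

Taking interactive orrery + print gallery + portrait alcove + kinetic sculpture + armor display: 71 m² used, 1751 in expected visitors.

1751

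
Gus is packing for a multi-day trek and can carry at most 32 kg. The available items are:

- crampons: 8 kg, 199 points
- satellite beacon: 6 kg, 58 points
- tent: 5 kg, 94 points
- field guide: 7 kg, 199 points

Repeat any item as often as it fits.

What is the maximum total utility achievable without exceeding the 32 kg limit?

Taking 4×crampons: 32 kg used, 796 in utility.
That's the maximum — no swap from here does better than 796.

796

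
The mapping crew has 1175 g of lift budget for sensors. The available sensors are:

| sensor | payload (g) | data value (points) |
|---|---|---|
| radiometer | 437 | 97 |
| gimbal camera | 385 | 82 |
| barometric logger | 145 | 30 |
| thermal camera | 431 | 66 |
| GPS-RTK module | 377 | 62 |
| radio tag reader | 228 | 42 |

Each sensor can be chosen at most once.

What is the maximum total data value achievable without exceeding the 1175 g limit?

Taking the top-ratio sensors first gives radiometer + gimbal camera + barometric logger for 209 (967 g).
Replace barometric logger with radio tag reader: the trade gains 12 net, giving 221 at 1050 g.
Next best is gimbal camera + barometric logger + GPS-RTK module + radio tag reader at 216 (1135 g) — short by 5.

221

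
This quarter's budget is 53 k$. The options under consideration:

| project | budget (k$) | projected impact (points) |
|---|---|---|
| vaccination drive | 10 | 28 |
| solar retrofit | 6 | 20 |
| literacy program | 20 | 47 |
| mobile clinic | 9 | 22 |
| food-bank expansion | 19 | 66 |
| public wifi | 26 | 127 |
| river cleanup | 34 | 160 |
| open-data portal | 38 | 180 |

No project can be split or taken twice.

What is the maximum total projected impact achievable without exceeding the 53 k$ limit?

226

The ratio heuristic lands on solar retrofit + food-bank expansion + public wifi (213) but leaves 2 k$ idle.
The 32 k$ tied up in solar retrofit and public wifi is better spent on river cleanup — total rises to 226 (53 k$).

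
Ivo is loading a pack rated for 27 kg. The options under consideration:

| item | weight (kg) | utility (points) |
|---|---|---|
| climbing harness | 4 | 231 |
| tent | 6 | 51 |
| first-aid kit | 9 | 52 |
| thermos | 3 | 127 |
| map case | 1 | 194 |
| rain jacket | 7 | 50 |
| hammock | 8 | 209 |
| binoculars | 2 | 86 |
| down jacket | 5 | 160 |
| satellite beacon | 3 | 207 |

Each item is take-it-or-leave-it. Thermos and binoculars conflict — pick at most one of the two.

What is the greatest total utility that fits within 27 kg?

By utility per kg: map case 194.00, satellite beacon 69.00, climbing harness 57.75 lead.
Taking climbing harness + thermos + map case + hammock + down jacket + satellite beacon: 24 kg used, 1128 in utility.

1128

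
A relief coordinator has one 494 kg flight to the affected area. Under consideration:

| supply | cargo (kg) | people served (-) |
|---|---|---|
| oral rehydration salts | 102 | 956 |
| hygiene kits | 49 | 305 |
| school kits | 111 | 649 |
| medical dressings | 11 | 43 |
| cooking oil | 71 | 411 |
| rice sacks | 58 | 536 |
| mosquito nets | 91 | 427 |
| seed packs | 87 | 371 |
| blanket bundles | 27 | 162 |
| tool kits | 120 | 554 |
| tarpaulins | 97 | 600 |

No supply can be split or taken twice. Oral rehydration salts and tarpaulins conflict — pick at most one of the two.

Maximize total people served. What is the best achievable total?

3327

Taking oral rehydration salts + hygiene kits + school kits + medical dressings + cooking oil + rice sacks + mosquito nets: 493 kg used, 3327 in people served.
Next best is oral rehydration salts + hygiene kits + school kits + cooking oil + rice sacks + mosquito nets at 3284 (482 kg) — short by 43.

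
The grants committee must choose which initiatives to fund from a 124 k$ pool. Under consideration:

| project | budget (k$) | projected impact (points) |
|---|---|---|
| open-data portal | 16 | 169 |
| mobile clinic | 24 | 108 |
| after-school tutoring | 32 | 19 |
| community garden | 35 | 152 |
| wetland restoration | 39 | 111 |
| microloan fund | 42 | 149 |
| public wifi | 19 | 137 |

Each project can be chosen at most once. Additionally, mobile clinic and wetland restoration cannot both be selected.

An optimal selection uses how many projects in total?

Best achievable projected impact is 607.
One optimal bundle: open-data portal + community garden + microloan fund + public wifi (112 k$).
Every optimal selection uses 4 projects.

4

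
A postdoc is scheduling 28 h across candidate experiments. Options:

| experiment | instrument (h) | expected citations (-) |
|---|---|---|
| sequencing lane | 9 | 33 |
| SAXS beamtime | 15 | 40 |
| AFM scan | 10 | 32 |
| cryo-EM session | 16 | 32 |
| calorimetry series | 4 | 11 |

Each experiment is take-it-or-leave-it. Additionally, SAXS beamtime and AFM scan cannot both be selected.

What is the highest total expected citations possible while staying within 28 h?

By expected citations per h: sequencing lane 3.67, AFM scan 3.20, calorimetry series 2.75, SAXS beamtime 2.67 lead.
Greedy by ratio would take sequencing lane + AFM scan + calorimetry series: 23 h used, total 76.
Dropping AFM scan frees 10 h; slotting in SAXS beamtime (15 h) lifts the total to 84 at 28 h.
Nothing else feasible within 28 h beats 84.

84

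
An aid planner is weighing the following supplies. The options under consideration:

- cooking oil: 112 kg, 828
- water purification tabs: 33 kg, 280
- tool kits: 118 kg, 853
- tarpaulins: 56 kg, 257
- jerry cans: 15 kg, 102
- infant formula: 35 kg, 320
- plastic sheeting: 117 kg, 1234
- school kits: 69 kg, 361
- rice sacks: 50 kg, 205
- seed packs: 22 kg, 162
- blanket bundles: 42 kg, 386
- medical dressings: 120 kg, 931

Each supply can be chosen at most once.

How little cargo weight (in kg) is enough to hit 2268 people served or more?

242

Look for the lowest-cargo combination reaching 2268.
water purification tabs + jerry cans + infant formula + plastic sheeting + blanket bundles: 2322 people served at 242 kg.
Below 242 kg the best achievable stays under 2268.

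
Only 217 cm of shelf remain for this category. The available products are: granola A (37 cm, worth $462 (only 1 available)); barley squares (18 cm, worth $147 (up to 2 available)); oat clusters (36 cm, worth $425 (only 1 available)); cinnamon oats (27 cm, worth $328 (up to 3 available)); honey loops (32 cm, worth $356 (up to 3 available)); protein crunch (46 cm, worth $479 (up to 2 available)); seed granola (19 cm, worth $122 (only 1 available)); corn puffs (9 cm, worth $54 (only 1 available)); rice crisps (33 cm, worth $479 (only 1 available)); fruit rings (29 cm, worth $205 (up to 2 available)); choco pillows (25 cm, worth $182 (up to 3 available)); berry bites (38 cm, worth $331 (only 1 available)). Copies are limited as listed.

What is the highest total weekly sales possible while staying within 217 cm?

2637

Ranking by ratio (weekly sales/cm): rice crisps 14.52, granola A 12.49, cinnamon oats 12.15, oat clusters 11.81.
A density-first pass picks granola A + barley squares + oat clusters + 3×cinnamon oats + corn puffs + rice crisps — 2551 at 214 cm.
Replace barley squares and oat clusters and corn puffs with 2×honey loops: the trade gains 86 net, giving 2637 at 215 cm.
That's the maximum — no swap from here does better than 2637.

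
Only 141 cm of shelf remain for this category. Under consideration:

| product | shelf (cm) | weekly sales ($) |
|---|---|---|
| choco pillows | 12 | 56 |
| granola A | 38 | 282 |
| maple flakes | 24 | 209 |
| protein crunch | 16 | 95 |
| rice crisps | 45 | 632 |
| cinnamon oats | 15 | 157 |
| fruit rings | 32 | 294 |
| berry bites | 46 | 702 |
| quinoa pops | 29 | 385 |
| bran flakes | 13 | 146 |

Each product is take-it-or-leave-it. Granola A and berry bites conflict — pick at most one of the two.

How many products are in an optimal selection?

4

The maximum weekly sales within 141 cm is 1876.
rice crisps + cinnamon oats + berry bites + quinoa pops hits 1876 at 135 cm.
Any selection reaching 1876 contains exactly 4 products.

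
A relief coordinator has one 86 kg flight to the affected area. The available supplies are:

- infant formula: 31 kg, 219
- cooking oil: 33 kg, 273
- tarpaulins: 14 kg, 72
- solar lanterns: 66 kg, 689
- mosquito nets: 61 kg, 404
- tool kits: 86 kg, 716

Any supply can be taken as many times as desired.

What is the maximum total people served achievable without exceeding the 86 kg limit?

Density check — solar lanterns 10.44, tool kits 8.33, cooking oil 8.27, infant formula 7.06 are the best per kg.
Tarpaulins + solar lanterns uses 80 of the 86 kg and totals 761.
The spare 6 kg is too small for any remaining supply, and no exchange beats 761.

761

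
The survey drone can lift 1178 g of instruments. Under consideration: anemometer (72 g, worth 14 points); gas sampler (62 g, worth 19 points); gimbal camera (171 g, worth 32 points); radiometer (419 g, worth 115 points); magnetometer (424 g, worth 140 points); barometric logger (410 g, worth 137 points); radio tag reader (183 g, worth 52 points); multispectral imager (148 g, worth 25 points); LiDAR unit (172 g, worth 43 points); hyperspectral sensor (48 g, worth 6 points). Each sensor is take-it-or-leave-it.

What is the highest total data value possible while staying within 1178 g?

362

Density check — barometric logger 0.33, magnetometer 0.33, gas sampler 0.31 are the best per g.
Taking anemometer + gas sampler + magnetometer + barometric logger + radio tag reader: 1151 g used, 362 in data value.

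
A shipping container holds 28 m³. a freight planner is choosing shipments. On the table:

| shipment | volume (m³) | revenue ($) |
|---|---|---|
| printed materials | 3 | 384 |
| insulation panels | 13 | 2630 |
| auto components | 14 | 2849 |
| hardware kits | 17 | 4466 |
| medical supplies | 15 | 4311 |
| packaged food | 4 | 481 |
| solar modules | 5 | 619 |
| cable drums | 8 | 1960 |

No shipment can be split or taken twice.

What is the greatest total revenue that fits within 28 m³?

6941

Density check — medical supplies 287.40, hardware kits 262.71, cable drums 245.00, auto components 203.50 are the best per m³.
A density-first pass picks printed materials + medical supplies + cable drums — 6655 at 26 m³.
The 11 m³ tied up in printed materials and cable drums is better spent on insulation panels — total rises to 6941 (28 m³).
That's the maximum — no swap from here does better than 6941.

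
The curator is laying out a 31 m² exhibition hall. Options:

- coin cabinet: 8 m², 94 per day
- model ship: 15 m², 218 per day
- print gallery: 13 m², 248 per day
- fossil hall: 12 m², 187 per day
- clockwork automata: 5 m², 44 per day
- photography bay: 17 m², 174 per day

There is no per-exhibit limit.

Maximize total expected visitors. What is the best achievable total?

540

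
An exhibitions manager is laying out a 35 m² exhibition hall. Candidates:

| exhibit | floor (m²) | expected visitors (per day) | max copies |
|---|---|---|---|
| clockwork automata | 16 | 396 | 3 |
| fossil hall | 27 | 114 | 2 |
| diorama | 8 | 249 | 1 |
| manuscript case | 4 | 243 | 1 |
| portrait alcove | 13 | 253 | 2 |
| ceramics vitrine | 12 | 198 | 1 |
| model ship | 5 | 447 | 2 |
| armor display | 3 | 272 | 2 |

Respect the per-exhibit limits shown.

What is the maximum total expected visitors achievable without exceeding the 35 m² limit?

1934

A density-first pass picks diorama + manuscript case + 2×model ship + 2×armor display — 1930 at 28 m².
Replace diorama with portrait alcove: the trade gains 4 net, giving 1934 at 33 m².
The spare 2 m² is too small for any remaining exhibit, and no exchange beats 1934.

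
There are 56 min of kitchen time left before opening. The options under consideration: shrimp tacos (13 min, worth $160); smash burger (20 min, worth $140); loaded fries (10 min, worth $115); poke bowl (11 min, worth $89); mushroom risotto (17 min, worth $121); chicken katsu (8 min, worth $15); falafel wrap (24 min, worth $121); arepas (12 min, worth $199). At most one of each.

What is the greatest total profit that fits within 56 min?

Greedy by ratio would take shrimp tacos + loaded fries + poke bowl + chicken katsu + arepas: 54 min used, total 578.
Replace poke bowl and chicken katsu with smash burger: the trade gains 36 net, giving 614 at 55 min.
That's the maximum — no swap from here does better than 614.

614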